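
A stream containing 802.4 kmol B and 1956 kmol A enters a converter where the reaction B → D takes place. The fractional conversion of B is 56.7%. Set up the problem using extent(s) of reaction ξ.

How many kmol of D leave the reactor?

455 kmol

B reacted = 0.567 × 802.4 = 455 kmol; ν_B = −1, so ξ = 455/1 = 455 kmol.
Outlet amounts (n = n₀ + ν ξ):
  B: 802.4 − 1(455) = 347.4
  D: 0 + 1(455) = 455
  A: 1956 (inert)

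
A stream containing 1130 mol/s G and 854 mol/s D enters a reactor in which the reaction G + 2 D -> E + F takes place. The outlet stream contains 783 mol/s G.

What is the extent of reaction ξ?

ξ = 347 mol/s

For G: n = n₀ − 1ξ → 783 = 1130 − 1ξ, giving ξ = 347 mol/s.
Outlet amounts (n = n₀ + ν ξ):
  G: 1130 − 1(347) = 783
  D: 854 − 2(347) = 160
  E: 0 + 1(347) = 347
  F: 0 + 1(347) = 347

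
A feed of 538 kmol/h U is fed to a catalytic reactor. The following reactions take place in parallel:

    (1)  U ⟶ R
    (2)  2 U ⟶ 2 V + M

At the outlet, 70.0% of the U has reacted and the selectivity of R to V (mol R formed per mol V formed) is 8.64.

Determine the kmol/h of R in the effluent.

338 kmol/h

Conversion of U: U consumed = 0.7 × 538 = 376.6 kmol/h = 1ξ₁ + 2ξ₂.
Selectivity: 1ξ₁ / (2ξ₂) = 8.64 → ξ₁ = 17.28 ξ₂.
Substitute: (1·17.28 + 2) ξ₂ = 376.6 → ξ₂ = 19.53 kmol/h, ξ₁ = 337.5 kmol/h.
Outlet amounts (n = n₀ + Σ ν·ξ):
  U: 538 − 1(337.5) − 2(19.53) = 161.4
  R: 0 + 1(337.5) = 337.5
  V: 0 + 2(19.53) = 39.07
  M: 0 + 1(19.53) = 19.53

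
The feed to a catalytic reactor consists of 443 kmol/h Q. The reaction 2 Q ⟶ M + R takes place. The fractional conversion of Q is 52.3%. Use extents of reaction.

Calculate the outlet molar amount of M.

Q reacted = 0.523 × 443 = 231.7 kmol/h; ν_Q = −2, so ξ = 231.7/2 = 115.8 kmol/h.
Outlet amounts (n = n₀ + ν ξ):
  Q: 443 − 2(115.8) = 211.3
  M: 0 + 1(115.8) = 115.8
  R: 0 + 1(115.8) = 115.8

116 kmol/h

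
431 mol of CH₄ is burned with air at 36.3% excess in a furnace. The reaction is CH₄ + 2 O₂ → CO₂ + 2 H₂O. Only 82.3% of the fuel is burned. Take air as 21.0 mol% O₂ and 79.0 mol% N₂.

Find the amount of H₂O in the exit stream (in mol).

709 mol

Stoichiometric O₂ = 2 × 431 = 862 mol; O₂ fed = 862 × 1.363 = 1175 mol.
N₂ fed = 1175 × 79/21 = 4420 mol.
Fuel reacted = 0.823 × 431 → ξ = 354.7 mol.
Outlet (n = n₀ + ν ξ):
  CH₄: 431 − 1(354.7) = 76.29
  O₂: 1175 − 2(354.7) = 465.5
  N₂: 4420 (inert)
  CO₂: 0 + 1(354.7) = 354.7
  H₂O: 0 + 2(354.7) = 709.4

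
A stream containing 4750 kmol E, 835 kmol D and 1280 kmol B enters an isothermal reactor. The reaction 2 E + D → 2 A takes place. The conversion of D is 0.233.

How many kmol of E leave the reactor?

4360 kmol

D reacted = 0.233 × 835 = 194.6 kmol; ν_D = −1, so ξ = 194.6/1 = 194.6 kmol.
Outlet amounts (n = n₀ + ν ξ):
  E: 4750 − 2(194.6) = 4361
  D: 835 − 1(194.6) = 640.4
  A: 0 + 2(194.6) = 389.1
  B: 1280 (inert)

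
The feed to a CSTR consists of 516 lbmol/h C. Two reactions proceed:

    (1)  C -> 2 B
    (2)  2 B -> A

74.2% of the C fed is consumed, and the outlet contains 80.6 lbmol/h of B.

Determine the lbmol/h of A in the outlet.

343 lbmol/h

Conversion of C: C consumed = 1ξ₁ = 0.742 × 516 → ξ₁ = 382.9 lbmol/h.
B balance: n_B = 0 + 2ξ₁ − 2ξ₂ = 80.6 → ξ₂ = (2·382.9 − 80.6)/2 = 342.6 lbmol/h.
Outlet amounts (n = n₀ + Σ ν·ξ):
  C: 516 − 1(382.9) = 133.1
  B: 0 + 2(382.9) − 2(342.6) = 80.6
  A: 0 + 1(342.6) = 342.6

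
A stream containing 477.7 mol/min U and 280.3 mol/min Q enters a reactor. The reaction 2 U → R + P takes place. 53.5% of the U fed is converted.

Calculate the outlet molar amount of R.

128 mol/min

U reacted = 0.535 × 477.7 = 255.6 mol/min; ν_U = −2, so ξ = 255.6/2 = 127.8 mol/min.
Outlet amounts (n = n₀ + ν ξ):
  U: 477.7 − 2(127.8) = 222.1
  R: 0 + 1(127.8) = 127.8
  P: 0 + 1(127.8) = 127.8
  Q: 280.3 (inert)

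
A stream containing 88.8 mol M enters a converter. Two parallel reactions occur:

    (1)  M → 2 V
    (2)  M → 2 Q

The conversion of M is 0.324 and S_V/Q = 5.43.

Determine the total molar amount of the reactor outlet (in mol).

Conversion of M: M consumed = 0.324 × 88.8 = 28.77 mol = 1ξ₁ + 1ξ₂.
Selectivity: 2ξ₁ / (2ξ₂) = 5.43 → ξ₁ = 5.43 ξ₂.
Substitute: (1·5.43 + 1) ξ₂ = 28.77 → ξ₂ = 4.475 mol, ξ₁ = 24.3 mol.
Outlet amounts (n = n₀ + Σ ν·ξ):
  M: 88.8 − 1(24.3) − 1(4.475) = 60.03
  V: 0 + 2(24.3) = 48.59
  Q: 0 + 2(4.475) = 8.949
Total out = 60.03 + 48.59 + 8.949 = 117.6 mol.

118 mol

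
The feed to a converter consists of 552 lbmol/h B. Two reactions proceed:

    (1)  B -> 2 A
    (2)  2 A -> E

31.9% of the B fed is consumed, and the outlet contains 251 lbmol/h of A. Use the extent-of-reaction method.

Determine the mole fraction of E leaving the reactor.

Conversion of B: B consumed = 1ξ₁ = 0.319 × 552 → ξ₁ = 176.1 lbmol/h.
A balance: n_A = 0 + 2ξ₁ − 2ξ₂ = 251 → ξ₂ = (2·176.1 − 251)/2 = 50.59 lbmol/h.
Outlet amounts (n = n₀ + Σ ν·ξ):
  B: 552 − 1(176.1) = 375.9
  A: 0 + 2(176.1) − 2(50.59) = 251
  E: 0 + 1(50.59) = 50.59
Total out = 677.5 lbmol/h; y_E = 50.59 / 677.5 = 0.07467.

0.0747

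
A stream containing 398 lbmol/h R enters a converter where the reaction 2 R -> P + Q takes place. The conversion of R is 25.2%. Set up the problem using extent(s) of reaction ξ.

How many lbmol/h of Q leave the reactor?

R reacted = 0.252 × 398 = 100.3 lbmol/h; ν_R = −2, so ξ = 100.3/2 = 50.15 lbmol/h.
Outlet amounts (n = n₀ + ν ξ):
  R: 398 − 2(50.15) = 297.7
  P: 0 + 1(50.15) = 50.15
  Q: 0 + 1(50.15) = 50.15

50.1 lbmol/h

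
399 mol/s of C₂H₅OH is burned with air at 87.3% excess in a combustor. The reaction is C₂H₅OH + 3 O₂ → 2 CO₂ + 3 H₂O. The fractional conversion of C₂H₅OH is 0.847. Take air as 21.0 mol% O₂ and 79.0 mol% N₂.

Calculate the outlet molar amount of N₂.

8430 mol/s

Stoichiometric O₂ = 3 × 399 = 1197 mol/s; O₂ fed = 1197 × 1.873 = 2242 mol/s.
N₂ fed = 2242 × 79/21 = 8434 mol/s.
Fuel reacted = 0.847 × 399 → ξ = 338 mol/s.
Outlet (n = n₀ + ν ξ):
  C₂H₅OH: 399 − 1(338) = 61.05
  O₂: 2242 − 3(338) = 1228
  N₂: 8434 (inert)
  CO₂: 0 + 2(338) = 675.9
  H₂O: 0 + 3(338) = 1014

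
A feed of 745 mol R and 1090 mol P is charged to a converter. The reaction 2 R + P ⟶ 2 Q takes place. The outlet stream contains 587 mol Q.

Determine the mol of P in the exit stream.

796 mol

For Q: n = n₀ + 2ξ → 587 = 0 + 2ξ, giving ξ = 293.5 mol.
Outlet amounts (n = n₀ + ν ξ):
  R: 745 − 2(293.5) = 158
  P: 1090 − 1(293.5) = 796.5
  Q: 0 + 2(293.5) = 587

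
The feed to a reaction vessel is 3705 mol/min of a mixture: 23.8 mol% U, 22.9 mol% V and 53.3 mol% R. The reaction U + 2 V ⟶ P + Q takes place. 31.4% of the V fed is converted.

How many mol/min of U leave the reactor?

V reacted = 0.314 × 848.4 = 266.4 mol/min; ν_V = −2, so ξ = 266.4/2 = 133.2 mol/min.
Outlet amounts (n = n₀ + ν ξ):
  U: 881.8 − 1(133.2) = 748.6
  V: 848.4 − 2(133.2) = 582
  P: 0 + 1(133.2) = 133.2
  Q: 0 + 1(133.2) = 133.2
  R: 1975 (inert)

749 mol/min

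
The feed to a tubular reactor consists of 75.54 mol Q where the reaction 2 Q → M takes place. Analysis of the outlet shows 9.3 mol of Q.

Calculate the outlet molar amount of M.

33.1 mol

For Q: n = n₀ − 2ξ → 9.3 = 75.54 − 2ξ, giving ξ = 33.12 mol.
Outlet amounts (n = n₀ + ν ξ):
  Q: 75.54 − 2(33.12) = 9.3
  M: 0 + 1(33.12) = 33.12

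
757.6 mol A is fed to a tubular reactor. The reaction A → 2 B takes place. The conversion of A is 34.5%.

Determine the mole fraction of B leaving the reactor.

0.513

A reacted = 0.345 × 757.6 = 261.4 mol; ν_A = −1, so ξ = 261.4/1 = 261.4 mol.
Outlet amounts (n = n₀ + ν ξ):
  A: 757.6 − 1(261.4) = 496.2
  B: 0 + 2(261.4) = 522.7
Total out = 1019 mol; y_B = 522.7 / 1019 = 0.513.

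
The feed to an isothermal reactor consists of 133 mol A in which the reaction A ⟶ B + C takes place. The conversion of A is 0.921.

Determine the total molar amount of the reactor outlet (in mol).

A reacted = 0.921 × 133 = 122.5 mol; ν_A = −1, so ξ = 122.5/1 = 122.5 mol.
Outlet amounts (n = n₀ + ν ξ):
  A: 133 − 1(122.5) = 10.51
  B: 0 + 1(122.5) = 122.5
  C: 0 + 1(122.5) = 122.5
Total out = 10.51 + 122.5 + 122.5 = 255.5 mol.

255 mol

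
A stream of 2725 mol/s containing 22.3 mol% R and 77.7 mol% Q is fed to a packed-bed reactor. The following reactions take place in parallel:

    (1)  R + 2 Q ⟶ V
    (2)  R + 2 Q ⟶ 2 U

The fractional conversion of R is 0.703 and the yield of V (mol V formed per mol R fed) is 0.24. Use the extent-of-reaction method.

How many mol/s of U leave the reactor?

563 mol/s

Yield of V: 1ξ₁ / 607.7 = 0.24 → ξ₁ = 145.8 mol/s.
Conversion of R: 1ξ₁ + 1ξ₂ = 0.703 × 607.7 = 427.2 → ξ₂ = 281.4 mol/s.
Outlet amounts (n = n₀ + Σ ν·ξ):
  R: 607.7 − 1(145.8) − 1(281.4) = 180.5
  Q: 2117 − 2(145.8) − 2(281.4) = 1263
  V: 0 + 1(145.8) = 145.8
  U: 0 + 2(281.4) = 562.7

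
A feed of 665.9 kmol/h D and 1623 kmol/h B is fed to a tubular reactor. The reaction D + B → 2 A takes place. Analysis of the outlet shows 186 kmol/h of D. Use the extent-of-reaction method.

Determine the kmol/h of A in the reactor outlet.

For D: n = n₀ − 1ξ → 186 = 665.9 − 1ξ, giving ξ = 479.9 kmol/h.
Outlet amounts (n = n₀ + ν ξ):
  D: 665.9 − 1(479.9) = 186
  B: 1623 − 1(479.9) = 1143
  A: 0 + 2(479.9) = 959.8

960 kmol/h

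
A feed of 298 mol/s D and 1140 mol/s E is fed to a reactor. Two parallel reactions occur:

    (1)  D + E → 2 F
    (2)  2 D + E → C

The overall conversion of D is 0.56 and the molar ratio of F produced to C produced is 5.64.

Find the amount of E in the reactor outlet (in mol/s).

1010 mol/s

Conversion of D: D consumed = 0.56 × 298 = 166.9 mol/s = 1ξ₁ + 2ξ₂.
Selectivity: 2ξ₁ / (1ξ₂) = 5.64 → ξ₁ = 2.82 ξ₂.
Substitute: (1·2.82 + 2) ξ₂ = 166.9 → ξ₂ = 34.62 mol/s, ξ₁ = 97.64 mol/s.
Outlet amounts (n = n₀ + Σ ν·ξ):
  D: 298 − 1(97.64) − 2(34.62) = 131.1
  E: 1140 − 1(97.64) − 1(34.62) = 1008
  F: 0 + 2(97.64) = 195.3
  C: 0 + 1(34.62) = 34.62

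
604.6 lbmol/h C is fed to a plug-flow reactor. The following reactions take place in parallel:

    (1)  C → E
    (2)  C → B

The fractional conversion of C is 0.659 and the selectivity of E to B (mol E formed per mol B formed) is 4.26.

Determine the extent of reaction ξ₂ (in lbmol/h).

ξ₂ = 75.7 lbmol/h

Conversion of C: C consumed = 0.659 × 604.6 = 398.4 lbmol/h = 1ξ₁ + 1ξ₂.
Selectivity: 1ξ₁ / (1ξ₂) = 4.26 → ξ₁ = 4.26 ξ₂.
Substitute: (1·4.26 + 1) ξ₂ = 398.4 → ξ₂ = 75.75 lbmol/h, ξ₁ = 322.7 lbmol/h.
Outlet amounts (n = n₀ + Σ ν·ξ):
  C: 604.6 − 1(322.7) − 1(75.75) = 206.2
  E: 0 + 1(322.7) = 322.7
  B: 0 + 1(75.75) = 75.75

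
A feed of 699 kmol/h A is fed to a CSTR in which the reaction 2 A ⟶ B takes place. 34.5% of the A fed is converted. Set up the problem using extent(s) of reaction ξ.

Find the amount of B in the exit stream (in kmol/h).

A reacted = 0.345 × 699 = 241.2 kmol/h; ν_A = −2, so ξ = 241.2/2 = 120.6 kmol/h.
Outlet amounts (n = n₀ + ν ξ):
  A: 699 − 2(120.6) = 457.8
  B: 0 + 1(120.6) = 120.6

121 kmol/h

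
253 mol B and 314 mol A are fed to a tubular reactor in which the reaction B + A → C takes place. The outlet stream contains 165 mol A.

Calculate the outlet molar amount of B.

104 mol

For A: n = n₀ − 1ξ → 165 = 314 − 1ξ, giving ξ = 149 mol.
Outlet amounts (n = n₀ + ν ξ):
  B: 253 − 1(149) = 104
  A: 314 − 1(149) = 165
  C: 0 + 1(149) = 149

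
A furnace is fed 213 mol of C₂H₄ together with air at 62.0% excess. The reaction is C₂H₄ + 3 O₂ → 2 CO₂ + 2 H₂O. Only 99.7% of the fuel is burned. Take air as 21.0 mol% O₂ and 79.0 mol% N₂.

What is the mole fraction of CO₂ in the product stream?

0.0826

Stoichiometric O₂ = 3 × 213 = 639 mol; O₂ fed = 639 × 1.620 = 1035 mol.
N₂ fed = 1035 × 79/21 = 3894 mol.
Fuel reacted = 0.997 × 213 → ξ = 212.4 mol.
Outlet (n = n₀ + ν ξ):
  C₂H₄: 213 − 1(212.4) = 0.639
  O₂: 1035 − 3(212.4) = 398.1
  N₂: 3894 (inert)
  CO₂: 0 + 2(212.4) = 424.7
  H₂O: 0 + 2(212.4) = 424.7
Total out = 5142 mol; y_CO₂ = 424.7 / 5142 = 0.08259.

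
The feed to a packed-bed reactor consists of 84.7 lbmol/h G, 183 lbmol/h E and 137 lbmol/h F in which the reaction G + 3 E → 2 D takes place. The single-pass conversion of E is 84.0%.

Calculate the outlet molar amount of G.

33.5 lbmol/h

E reacted = 0.84 × 183 = 153.7 lbmol/h; ν_E = −3, so ξ = 153.7/3 = 51.24 lbmol/h.
Outlet amounts (n = n₀ + ν ξ):
  G: 84.7 − 1(51.24) = 33.46
  E: 183 − 3(51.24) = 29.28
  D: 0 + 2(51.24) = 102.5
  F: 137 (inert)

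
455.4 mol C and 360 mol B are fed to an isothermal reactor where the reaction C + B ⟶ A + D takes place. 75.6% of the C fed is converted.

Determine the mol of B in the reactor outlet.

15.7 mol

C reacted = 0.756 × 455.4 = 344.3 mol; ν_C = −1, so ξ = 344.3/1 = 344.3 mol.
Outlet amounts (n = n₀ + ν ξ):
  C: 455.4 − 1(344.3) = 111.1
  B: 360 − 1(344.3) = 15.72
  A: 0 + 1(344.3) = 344.3
  D: 0 + 1(344.3) = 344.3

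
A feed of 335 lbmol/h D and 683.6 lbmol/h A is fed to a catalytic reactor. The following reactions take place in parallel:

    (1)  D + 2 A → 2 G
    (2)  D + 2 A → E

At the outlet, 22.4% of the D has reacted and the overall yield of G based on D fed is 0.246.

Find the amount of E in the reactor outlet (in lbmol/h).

Yield of G: 2ξ₁ / 335 = 0.246 → ξ₁ = 41.2 lbmol/h.
Conversion of D: 1ξ₁ + 1ξ₂ = 0.224 × 335 = 75.04 → ξ₂ = 33.84 lbmol/h.
Outlet amounts (n = n₀ + Σ ν·ξ):
  D: 335 − 1(41.2) − 1(33.84) = 260
  A: 683.6 − 2(41.2) − 2(33.84) = 533.5
  G: 0 + 2(41.2) = 82.41
  E: 0 + 1(33.84) = 33.84

33.8 lbmol/h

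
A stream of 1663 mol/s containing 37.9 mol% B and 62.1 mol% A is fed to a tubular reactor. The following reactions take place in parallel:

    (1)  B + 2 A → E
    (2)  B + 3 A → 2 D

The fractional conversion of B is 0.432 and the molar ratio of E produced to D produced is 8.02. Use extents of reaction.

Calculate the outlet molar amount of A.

Conversion of B: B consumed = 0.432 × 630.3 = 272.3 mol/s = 1ξ₁ + 1ξ₂.
Selectivity: 1ξ₁ / (2ξ₂) = 8.02 → ξ₁ = 16.04 ξ₂.
Substitute: (1·16.04 + 1) ξ₂ = 272.3 → ξ₂ = 15.98 mol/s, ξ₁ = 256.3 mol/s.
Outlet amounts (n = n₀ + Σ ν·ξ):
  B: 630.3 − 1(256.3) − 1(15.98) = 358
  A: 1033 − 2(256.3) − 3(15.98) = 472.2
  E: 0 + 1(256.3) = 256.3
  D: 0 + 2(15.98) = 31.96

472 mol/s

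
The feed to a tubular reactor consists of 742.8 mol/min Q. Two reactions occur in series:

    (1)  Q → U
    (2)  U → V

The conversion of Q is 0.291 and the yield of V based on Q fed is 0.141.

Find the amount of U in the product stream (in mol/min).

111 mol/min

Conversion of Q: Q consumed = 1ξ₁ = 0.291 × 742.8 → ξ₁ = 216.2 mol/min.
Yield of V: 1ξ₂ / 742.8 = 0.141 → ξ₂ = 104.7 mol/min.
Outlet amounts (n = n₀ + Σ ν·ξ):
  Q: 742.8 − 1(216.2) = 526.6
  U: 0 + 1(216.2) − 1(104.7) = 111.4
  V: 0 + 1(104.7) = 104.7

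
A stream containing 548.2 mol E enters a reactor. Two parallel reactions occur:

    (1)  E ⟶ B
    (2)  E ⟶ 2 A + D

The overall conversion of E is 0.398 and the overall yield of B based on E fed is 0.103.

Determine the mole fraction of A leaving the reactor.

0.371

Yield of B: 1ξ₁ / 548.2 = 0.103 → ξ₁ = 56.46 mol.
Conversion of E: 1ξ₁ + 1ξ₂ = 0.398 × 548.2 = 218.2 → ξ₂ = 161.7 mol.
Outlet amounts (n = n₀ + Σ ν·ξ):
  E: 548.2 − 1(56.46) − 1(161.7) = 330
  B: 0 + 1(56.46) = 56.46
  A: 0 + 2(161.7) = 323.4
  D: 0 + 1(161.7) = 161.7
Total out = 871.6 mol; y_A = 323.4 / 871.6 = 0.3711.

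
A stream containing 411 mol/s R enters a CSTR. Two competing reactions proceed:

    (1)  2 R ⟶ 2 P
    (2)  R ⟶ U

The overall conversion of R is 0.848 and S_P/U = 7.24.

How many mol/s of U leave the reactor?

Conversion of R: R consumed = 0.848 × 411 = 348.5 mol/s = 2ξ₁ + 1ξ₂.
Selectivity: 2ξ₁ / (1ξ₂) = 7.24 → ξ₁ = 3.62 ξ₂.
Substitute: (2·3.62 + 1) ξ₂ = 348.5 → ξ₂ = 42.3 mol/s, ξ₁ = 153.1 mol/s.
Outlet amounts (n = n₀ + Σ ν·ξ):
  R: 411 − 2(153.1) − 1(42.3) = 62.47
  P: 0 + 2(153.1) = 306.2
  U: 0 + 1(42.3) = 42.3

42.3 mol/s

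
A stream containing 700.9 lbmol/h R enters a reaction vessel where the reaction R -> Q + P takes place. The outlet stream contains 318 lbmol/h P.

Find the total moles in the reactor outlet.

For P: n = n₀ + 1ξ → 318 = 0 + 1ξ, giving ξ = 318 lbmol/h.
Outlet amounts (n = n₀ + ν ξ):
  R: 700.9 − 1(318) = 382.9
  Q: 0 + 1(318) = 318
  P: 0 + 1(318) = 318
Total out = 382.9 + 318 + 318 = 1019 lbmol/h.

1020 lbmol/h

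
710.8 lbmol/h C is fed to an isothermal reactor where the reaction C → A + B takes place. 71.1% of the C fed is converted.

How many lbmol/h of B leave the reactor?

505 lbmol/h

C reacted = 0.711 × 710.8 = 505.4 lbmol/h; ν_C = −1, so ξ = 505.4/1 = 505.4 lbmol/h.
Outlet amounts (n = n₀ + ν ξ):
  C: 710.8 − 1(505.4) = 205.4
  A: 0 + 1(505.4) = 505.4
  B: 0 + 1(505.4) = 505.4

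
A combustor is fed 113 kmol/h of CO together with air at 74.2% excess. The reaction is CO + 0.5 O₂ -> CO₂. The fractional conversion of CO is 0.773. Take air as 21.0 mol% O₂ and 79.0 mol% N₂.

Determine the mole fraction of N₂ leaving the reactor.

Stoichiometric O₂ = 0.5 × 113 = 56.5 kmol/h; O₂ fed = 56.5 × 1.742 = 98.42 kmol/h.
N₂ fed = 98.42 × 79/21 = 370.3 kmol/h.
Fuel reacted = 0.773 × 113 → ξ = 87.35 kmol/h.
Outlet (n = n₀ + ν ξ):
  CO: 113 − 1(87.35) = 25.65
  O₂: 98.42 − 0.5(87.35) = 54.75
  N₂: 370.3 (inert)
  CO₂: 0 + 1(87.35) = 87.35
Total out = 538 kmol/h; y_N₂ = 370.3 / 538 = 0.6882.

0.688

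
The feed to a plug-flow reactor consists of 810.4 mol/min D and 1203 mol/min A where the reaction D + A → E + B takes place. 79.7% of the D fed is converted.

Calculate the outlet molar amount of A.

557 mol/min

D reacted = 0.797 × 810.4 = 645.9 mol/min; ν_D = −1, so ξ = 645.9/1 = 645.9 mol/min.
Outlet amounts (n = n₀ + ν ξ):
  D: 810.4 − 1(645.9) = 164.5
  A: 1203 − 1(645.9) = 557.1
  E: 0 + 1(645.9) = 645.9
  B: 0 + 1(645.9) = 645.9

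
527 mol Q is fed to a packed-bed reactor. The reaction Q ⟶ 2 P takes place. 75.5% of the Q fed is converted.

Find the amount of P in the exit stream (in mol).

Q reacted = 0.755 × 527 = 397.9 mol; ν_Q = −1, so ξ = 397.9/1 = 397.9 mol.
Outlet amounts (n = n₀ + ν ξ):
  Q: 527 − 1(397.9) = 129.1
  P: 0 + 2(397.9) = 795.8

796 mol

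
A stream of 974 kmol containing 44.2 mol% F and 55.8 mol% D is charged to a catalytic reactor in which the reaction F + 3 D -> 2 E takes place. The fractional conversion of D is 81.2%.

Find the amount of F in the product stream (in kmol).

D reacted = 0.812 × 543.5 = 441.3 kmol; ν_D = −3, so ξ = 441.3/3 = 147.1 kmol.
Outlet amounts (n = n₀ + ν ξ):
  F: 430.5 − 1(147.1) = 283.4
  D: 543.5 − 3(147.1) = 102.2
  E: 0 + 2(147.1) = 294.2

283 kmol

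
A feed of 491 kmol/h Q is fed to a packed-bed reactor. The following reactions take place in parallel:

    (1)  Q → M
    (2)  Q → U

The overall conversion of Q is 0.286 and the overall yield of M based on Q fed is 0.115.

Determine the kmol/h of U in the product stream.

Yield of M: 1ξ₁ / 491 = 0.115 → ξ₁ = 56.47 kmol/h.
Conversion of Q: 1ξ₁ + 1ξ₂ = 0.286 × 491 = 140.4 → ξ₂ = 83.96 kmol/h.
Outlet amounts (n = n₀ + Σ ν·ξ):
  Q: 491 − 1(56.47) − 1(83.96) = 350.6
  M: 0 + 1(56.47) = 56.47
  U: 0 + 1(83.96) = 83.96

84 kmol/h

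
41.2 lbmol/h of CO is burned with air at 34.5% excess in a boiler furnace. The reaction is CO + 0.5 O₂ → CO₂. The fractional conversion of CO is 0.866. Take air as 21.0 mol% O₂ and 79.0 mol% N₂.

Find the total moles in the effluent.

Stoichiometric O₂ = 0.5 × 41.2 = 20.6 lbmol/h; O₂ fed = 20.6 × 1.345 = 27.71 lbmol/h.
N₂ fed = 27.71 × 79/21 = 104.2 lbmol/h.
Fuel reacted = 0.866 × 41.2 → ξ = 35.68 lbmol/h.
Outlet (n = n₀ + ν ξ):
  CO: 41.2 − 1(35.68) = 5.521
  O₂: 27.71 − 0.5(35.68) = 9.867
  N₂: 104.2 (inert)
  CO₂: 0 + 1(35.68) = 35.68
Total out = 5.521 + 9.867 + 104.2 + 35.68 = 155.3 lbmol/h.

155 lbmol/h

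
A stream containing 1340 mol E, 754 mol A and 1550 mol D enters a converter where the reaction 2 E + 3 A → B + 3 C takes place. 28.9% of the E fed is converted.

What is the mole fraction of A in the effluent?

E reacted = 0.289 × 1340 = 387.3 mol; ν_E = −2, so ξ = 387.3/2 = 193.6 mol.
Outlet amounts (n = n₀ + ν ξ):
  E: 1340 − 2(193.6) = 952.7
  A: 754 − 3(193.6) = 173.1
  B: 0 + 1(193.6) = 193.6
  C: 0 + 3(193.6) = 580.9
  D: 1550 (inert)
Total out = 3450 mol; y_A = 173.1 / 3450 = 0.05017.

0.0502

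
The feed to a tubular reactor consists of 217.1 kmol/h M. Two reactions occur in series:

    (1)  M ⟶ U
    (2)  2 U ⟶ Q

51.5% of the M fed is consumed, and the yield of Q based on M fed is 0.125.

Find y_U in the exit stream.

0.303

Conversion of M: M consumed = 1ξ₁ = 0.515 × 217.1 → ξ₁ = 111.8 kmol/h.
Yield of Q: 1ξ₂ / 217.1 = 0.125 → ξ₂ = 27.14 kmol/h.
Outlet amounts (n = n₀ + Σ ν·ξ):
  M: 217.1 − 1(111.8) = 105.3
  U: 0 + 1(111.8) − 2(27.14) = 57.53
  Q: 0 + 1(27.14) = 27.14
Total out = 190 kmol/h; y_U = 57.53 / 190 = 0.3029.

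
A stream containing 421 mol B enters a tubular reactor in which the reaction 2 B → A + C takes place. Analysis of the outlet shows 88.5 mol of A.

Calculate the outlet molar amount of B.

244 mol

For A: n = n₀ + 1ξ → 88.5 = 0 + 1ξ, giving ξ = 88.5 mol.
Outlet amounts (n = n₀ + ν ξ):
  B: 421 − 2(88.5) = 244
  A: 0 + 1(88.5) = 88.5
  C: 0 + 1(88.5) = 88.5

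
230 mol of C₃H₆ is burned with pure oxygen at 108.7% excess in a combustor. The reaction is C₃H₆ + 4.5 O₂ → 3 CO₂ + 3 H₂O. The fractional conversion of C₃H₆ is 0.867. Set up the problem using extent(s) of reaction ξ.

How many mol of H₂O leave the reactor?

598 mol

Stoichiometric O₂ = 4.5 × 230 = 1035 mol; O₂ fed = 1035 × 2.087 = 2160 mol.
Fuel reacted = 0.867 × 230 → ξ = 199.4 mol.
Outlet (n = n₀ + ν ξ):
  C₃H₆: 230 − 1(199.4) = 30.59
  O₂: 2160 − 4.5(199.4) = 1263
  CO₂: 0 + 3(199.4) = 598.2
  H₂O: 0 + 3(199.4) = 598.2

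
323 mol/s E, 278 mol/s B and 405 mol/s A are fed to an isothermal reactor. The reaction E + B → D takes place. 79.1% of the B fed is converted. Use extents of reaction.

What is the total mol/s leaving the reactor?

B reacted = 0.791 × 278 = 219.9 mol/s; ν_B = −1, so ξ = 219.9/1 = 219.9 mol/s.
Outlet amounts (n = n₀ + ν ξ):
  E: 323 − 1(219.9) = 103.1
  B: 278 − 1(219.9) = 58.1
  D: 0 + 1(219.9) = 219.9
  A: 405 (inert)
Total out = 103.1 + 58.1 + 219.9 + 405 = 786.1 mol/s.

786 mol/s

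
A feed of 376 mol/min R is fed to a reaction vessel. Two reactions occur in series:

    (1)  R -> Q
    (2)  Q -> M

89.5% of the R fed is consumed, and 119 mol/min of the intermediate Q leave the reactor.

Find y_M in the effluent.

Conversion of R: R consumed = 1ξ₁ = 0.895 × 376 → ξ₁ = 336.5 mol/min.
Q balance: n_Q = 0 + 1ξ₁ − 1ξ₂ = 119 → ξ₂ = (1·336.5 − 119)/1 = 217.5 mol/min.
Outlet amounts (n = n₀ + Σ ν·ξ):
  R: 376 − 1(336.5) = 39.48
  Q: 0 + 1(336.5) − 1(217.5) = 119
  M: 0 + 1(217.5) = 217.5
Total out = 376 mol/min; y_M = 217.5 / 376 = 0.5785.

0.579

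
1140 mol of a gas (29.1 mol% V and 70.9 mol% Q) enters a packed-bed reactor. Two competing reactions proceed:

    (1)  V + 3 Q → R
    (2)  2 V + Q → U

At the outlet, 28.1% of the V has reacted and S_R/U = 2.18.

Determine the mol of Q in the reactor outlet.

Conversion of V: V consumed = 0.281 × 331.7 = 93.22 mol = 1ξ₁ + 2ξ₂.
Selectivity: 1ξ₁ / (1ξ₂) = 2.18 → ξ₁ = 2.18 ξ₂.
Substitute: (1·2.18 + 2) ξ₂ = 93.22 → ξ₂ = 22.3 mol, ξ₁ = 48.62 mol.
Outlet amounts (n = n₀ + Σ ν·ξ):
  V: 331.7 − 1(48.62) − 2(22.3) = 238.5
  Q: 808.3 − 3(48.62) − 1(22.3) = 640.1
  R: 0 + 1(48.62) = 48.62
  U: 0 + 1(22.3) = 22.3

640 mol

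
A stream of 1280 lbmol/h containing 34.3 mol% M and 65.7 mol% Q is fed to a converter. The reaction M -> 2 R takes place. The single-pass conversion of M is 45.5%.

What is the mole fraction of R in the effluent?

0.27

M reacted = 0.455 × 439 = 199.8 lbmol/h; ν_M = −1, so ξ = 199.8/1 = 199.8 lbmol/h.
Outlet amounts (n = n₀ + ν ξ):
  M: 439 − 1(199.8) = 239.3
  R: 0 + 2(199.8) = 399.5
  Q: 841 (inert)
Total out = 1480 lbmol/h; y_R = 399.5 / 1480 = 0.27.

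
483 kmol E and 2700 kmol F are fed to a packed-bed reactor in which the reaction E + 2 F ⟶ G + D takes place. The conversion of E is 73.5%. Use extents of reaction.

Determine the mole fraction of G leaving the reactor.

0.126

E reacted = 0.735 × 483 = 355 kmol; ν_E = −1, so ξ = 355/1 = 355 kmol.
Outlet amounts (n = n₀ + ν ξ):
  E: 483 − 1(355) = 128
  F: 2700 − 2(355) = 1990
  G: 0 + 1(355) = 355
  D: 0 + 1(355) = 355
Total out = 2828 kmol; y_G = 355 / 2828 = 0.1255.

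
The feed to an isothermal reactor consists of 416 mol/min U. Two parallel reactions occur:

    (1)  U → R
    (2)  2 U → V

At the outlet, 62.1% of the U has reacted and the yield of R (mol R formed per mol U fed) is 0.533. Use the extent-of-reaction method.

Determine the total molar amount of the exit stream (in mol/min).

Yield of R: 1ξ₁ / 416 = 0.533 → ξ₁ = 221.7 mol/min.
Conversion of U: 1ξ₁ + 2ξ₂ = 0.621 × 416 = 258.3 → ξ₂ = 18.3 mol/min.
Outlet amounts (n = n₀ + Σ ν·ξ):
  U: 416 − 1(221.7) − 2(18.3) = 157.7
  R: 0 + 1(221.7) = 221.7
  V: 0 + 1(18.3) = 18.3
Total out = 157.7 + 221.7 + 18.3 = 397.7 mol/min.

398 mol/min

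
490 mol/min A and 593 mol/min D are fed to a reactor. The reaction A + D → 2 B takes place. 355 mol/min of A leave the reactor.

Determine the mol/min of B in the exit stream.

For A: n = n₀ − 1ξ → 355 = 490 − 1ξ, giving ξ = 135 mol/min.
Outlet amounts (n = n₀ + ν ξ):
  A: 490 − 1(135) = 355
  D: 593 − 1(135) = 458
  B: 0 + 2(135) = 270

270 mol/min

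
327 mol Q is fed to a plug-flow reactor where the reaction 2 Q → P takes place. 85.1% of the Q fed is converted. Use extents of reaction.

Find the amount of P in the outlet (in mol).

Q reacted = 0.851 × 327 = 278.3 mol; ν_Q = −2, so ξ = 278.3/2 = 139.1 mol.
Outlet amounts (n = n₀ + ν ξ):
  Q: 327 − 2(139.1) = 48.72
  P: 0 + 1(139.1) = 139.1

139 mol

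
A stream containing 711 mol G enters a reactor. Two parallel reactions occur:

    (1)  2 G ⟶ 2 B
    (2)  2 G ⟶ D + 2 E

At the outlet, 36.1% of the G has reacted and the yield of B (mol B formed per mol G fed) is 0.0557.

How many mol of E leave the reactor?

Yield of B: 2ξ₁ / 711 = 0.0557 → ξ₁ = 19.8 mol.
Conversion of G: 2ξ₁ + 2ξ₂ = 0.361 × 711 = 256.7 → ξ₂ = 108.5 mol.
Outlet amounts (n = n₀ + Σ ν·ξ):
  G: 711 − 2(19.8) − 2(108.5) = 454.3
  B: 0 + 2(19.8) = 39.6
  D: 0 + 1(108.5) = 108.5
  E: 0 + 2(108.5) = 217.1

217 mol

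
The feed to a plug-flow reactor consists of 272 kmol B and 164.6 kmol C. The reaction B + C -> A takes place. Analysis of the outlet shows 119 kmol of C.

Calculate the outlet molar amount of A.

45.6 kmol

For C: n = n₀ − 1ξ → 119 = 164.6 − 1ξ, giving ξ = 45.6 kmol.
Outlet amounts (n = n₀ + ν ξ):
  B: 272 − 1(45.6) = 226.4
  C: 164.6 − 1(45.6) = 119
  A: 0 + 1(45.6) = 45.6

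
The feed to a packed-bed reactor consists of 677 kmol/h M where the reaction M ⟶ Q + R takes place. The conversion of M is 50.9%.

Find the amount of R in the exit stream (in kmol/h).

M reacted = 0.509 × 677 = 344.6 kmol/h; ν_M = −1, so ξ = 344.6/1 = 344.6 kmol/h.
Outlet amounts (n = n₀ + ν ξ):
  M: 677 − 1(344.6) = 332.4
  Q: 0 + 1(344.6) = 344.6
  R: 0 + 1(344.6) = 344.6

345 kmol/h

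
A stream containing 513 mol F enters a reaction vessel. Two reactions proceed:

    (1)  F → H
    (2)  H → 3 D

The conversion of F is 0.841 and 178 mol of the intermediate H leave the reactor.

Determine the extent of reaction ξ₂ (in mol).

Conversion of F: F consumed = 1ξ₁ = 0.841 × 513 → ξ₁ = 431.4 mol.
H balance: n_H = 0 + 1ξ₁ − 1ξ₂ = 178 → ξ₂ = (1·431.4 − 178)/1 = 253.4 mol.
Outlet amounts (n = n₀ + Σ ν·ξ):
  F: 513 − 1(431.4) = 81.57
  H: 0 + 1(431.4) − 1(253.4) = 178
  D: 0 + 3(253.4) = 760.3

ξ₂ = 253 mol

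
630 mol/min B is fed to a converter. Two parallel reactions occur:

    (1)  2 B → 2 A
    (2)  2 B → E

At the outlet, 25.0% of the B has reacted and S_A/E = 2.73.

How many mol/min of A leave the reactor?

Conversion of B: B consumed = 0.25 × 630 = 157.5 mol/min = 2ξ₁ + 2ξ₂.
Selectivity: 2ξ₁ / (1ξ₂) = 2.73 → ξ₁ = 1.365 ξ₂.
Substitute: (2·1.365 + 2) ξ₂ = 157.5 → ξ₂ = 33.3 mol/min, ξ₁ = 45.45 mol/min.
Outlet amounts (n = n₀ + Σ ν·ξ):
  B: 630 − 2(45.45) − 2(33.3) = 472.5
  A: 0 + 2(45.45) = 90.9
  E: 0 + 1(33.3) = 33.3

90.9 mol/min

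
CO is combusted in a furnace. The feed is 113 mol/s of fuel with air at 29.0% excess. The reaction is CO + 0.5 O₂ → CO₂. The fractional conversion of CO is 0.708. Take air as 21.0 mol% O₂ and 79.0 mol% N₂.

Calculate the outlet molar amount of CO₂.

Stoichiometric O₂ = 0.5 × 113 = 56.5 mol/s; O₂ fed = 56.5 × 1.290 = 72.89 mol/s.
N₂ fed = 72.89 × 79/21 = 274.2 mol/s.
Fuel reacted = 0.708 × 113 → ξ = 80 mol/s.
Outlet (n = n₀ + ν ξ):
  CO: 113 − 1(80) = 33
  O₂: 72.89 − 0.5(80) = 32.88
  N₂: 274.2 (inert)
  CO₂: 0 + 1(80) = 80

80 mol/s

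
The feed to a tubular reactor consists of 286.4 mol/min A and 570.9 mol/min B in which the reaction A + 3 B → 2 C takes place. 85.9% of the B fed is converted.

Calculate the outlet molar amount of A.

B reacted = 0.859 × 570.9 = 490.4 mol/min; ν_B = −3, so ξ = 490.4/3 = 163.5 mol/min.
Outlet amounts (n = n₀ + ν ξ):
  A: 286.4 − 1(163.5) = 122.9
  B: 570.9 − 3(163.5) = 80.5
  C: 0 + 2(163.5) = 326.9

123 mol/min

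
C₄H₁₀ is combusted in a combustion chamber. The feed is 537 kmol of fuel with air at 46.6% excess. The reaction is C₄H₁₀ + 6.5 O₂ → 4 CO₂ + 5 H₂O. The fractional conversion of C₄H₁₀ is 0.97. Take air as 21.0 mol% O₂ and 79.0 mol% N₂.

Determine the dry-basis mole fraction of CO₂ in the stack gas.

Stoichiometric O₂ = 6.5 × 537 = 3490 kmol; O₂ fed = 3490 × 1.466 = 5117 kmol.
N₂ fed = 5117 × 79/21 = 19250 kmol.
Fuel reacted = 0.97 × 537 → ξ = 520.9 kmol.
Outlet (n = n₀ + ν ξ):
  C₄H₁₀: 537 − 1(520.9) = 16.11
  O₂: 5117 − 6.5(520.9) = 1731
  N₂: 19250 (inert)
  CO₂: 0 + 4(520.9) = 2084
  H₂O: 0 + 5(520.9) = 2604
Dry total = 23080 kmol; y_CO₂ (dry) = 2084 / 23080 = 0.09027.

0.0903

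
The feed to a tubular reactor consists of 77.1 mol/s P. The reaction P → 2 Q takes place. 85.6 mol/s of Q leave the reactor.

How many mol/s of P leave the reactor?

For Q: n = n₀ + 2ξ → 85.6 = 0 + 2ξ, giving ξ = 42.8 mol/s.
Outlet amounts (n = n₀ + ν ξ):
  P: 77.1 − 1(42.8) = 34.3
  Q: 0 + 2(42.8) = 85.6

34.3 mol/s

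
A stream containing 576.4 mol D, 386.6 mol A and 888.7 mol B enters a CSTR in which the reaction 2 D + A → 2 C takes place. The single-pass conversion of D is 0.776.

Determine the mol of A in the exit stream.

163 mol

D reacted = 0.776 × 576.4 = 447.3 mol; ν_D = −2, so ξ = 447.3/2 = 223.6 mol.
Outlet amounts (n = n₀ + ν ξ):
  D: 576.4 − 2(223.6) = 129.1
  A: 386.6 − 1(223.6) = 163
  C: 0 + 2(223.6) = 447.3
  B: 888.7 (inert)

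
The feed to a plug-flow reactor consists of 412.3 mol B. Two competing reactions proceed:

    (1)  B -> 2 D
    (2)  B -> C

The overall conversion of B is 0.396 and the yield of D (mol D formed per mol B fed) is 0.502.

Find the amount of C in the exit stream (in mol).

Yield of D: 2ξ₁ / 412.3 = 0.502 → ξ₁ = 103.5 mol.
Conversion of B: 1ξ₁ + 1ξ₂ = 0.396 × 412.3 = 163.3 → ξ₂ = 59.78 mol.
Outlet amounts (n = n₀ + Σ ν·ξ):
  B: 412.3 − 1(103.5) − 1(59.78) = 249
  D: 0 + 2(103.5) = 207
  C: 0 + 1(59.78) = 59.78

59.8 mol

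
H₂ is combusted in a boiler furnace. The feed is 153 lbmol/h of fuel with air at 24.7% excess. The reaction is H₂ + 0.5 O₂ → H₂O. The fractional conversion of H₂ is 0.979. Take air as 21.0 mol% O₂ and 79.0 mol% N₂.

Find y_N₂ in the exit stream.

0.674

Stoichiometric O₂ = 0.5 × 153 = 76.5 lbmol/h; O₂ fed = 76.5 × 1.247 = 95.4 lbmol/h.
N₂ fed = 95.4 × 79/21 = 358.9 lbmol/h.
Fuel reacted = 0.979 × 153 → ξ = 149.8 lbmol/h.
Outlet (n = n₀ + ν ξ):
  H₂: 153 − 1(149.8) = 3.213
  O₂: 95.4 − 0.5(149.8) = 20.5
  N₂: 358.9 (inert)
  H₂O: 0 + 1(149.8) = 149.8
Total out = 532.4 lbmol/h; y_N₂ = 358.9 / 532.4 = 0.6741.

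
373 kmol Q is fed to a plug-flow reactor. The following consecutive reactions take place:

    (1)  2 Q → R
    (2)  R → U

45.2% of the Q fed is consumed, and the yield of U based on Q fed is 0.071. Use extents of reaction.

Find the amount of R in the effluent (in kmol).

Conversion of Q: Q consumed = 2ξ₁ = 0.452 × 373 → ξ₁ = 84.3 kmol.
Yield of U: 1ξ₂ / 373 = 0.071 → ξ₂ = 26.48 kmol.
Outlet amounts (n = n₀ + Σ ν·ξ):
  Q: 373 − 2(84.3) = 204.4
  R: 0 + 1(84.3) − 1(26.48) = 57.82
  U: 0 + 1(26.48) = 26.48

57.8 kmol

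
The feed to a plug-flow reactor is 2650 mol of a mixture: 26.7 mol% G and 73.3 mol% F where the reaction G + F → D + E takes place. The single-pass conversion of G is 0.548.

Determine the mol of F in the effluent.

1550 mol

G reacted = 0.548 × 707.5 = 387.7 mol; ν_G = −1, so ξ = 387.7/1 = 387.7 mol.
Outlet amounts (n = n₀ + ν ξ):
  G: 707.5 − 1(387.7) = 319.8
  F: 1942 − 1(387.7) = 1555
  D: 0 + 1(387.7) = 387.7
  E: 0 + 1(387.7) = 387.7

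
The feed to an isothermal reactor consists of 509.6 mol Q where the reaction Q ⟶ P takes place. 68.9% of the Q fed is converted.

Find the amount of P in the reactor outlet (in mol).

351 mol

Q reacted = 0.689 × 509.6 = 351.1 mol; ν_Q = −1, so ξ = 351.1/1 = 351.1 mol.
Outlet amounts (n = n₀ + ν ξ):
  Q: 509.6 − 1(351.1) = 158.5
  P: 0 + 1(351.1) = 351.1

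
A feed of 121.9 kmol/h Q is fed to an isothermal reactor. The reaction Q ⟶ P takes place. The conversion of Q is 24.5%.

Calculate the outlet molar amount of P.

Q reacted = 0.245 × 121.9 = 29.87 kmol/h; ν_Q = −1, so ξ = 29.87/1 = 29.87 kmol/h.
Outlet amounts (n = n₀ + ν ξ):
  Q: 121.9 − 1(29.87) = 92.03
  P: 0 + 1(29.87) = 29.87

29.9 kmol/h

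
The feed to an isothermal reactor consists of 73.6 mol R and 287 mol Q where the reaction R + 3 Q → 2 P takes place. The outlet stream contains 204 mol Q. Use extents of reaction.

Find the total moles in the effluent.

305 mol

For Q: n = n₀ − 3ξ → 204 = 287 − 3ξ, giving ξ = 27.67 mol.
Outlet amounts (n = n₀ + ν ξ):
  R: 73.6 − 1(27.67) = 45.93
  Q: 287 − 3(27.67) = 204
  P: 0 + 2(27.67) = 55.33
Total out = 45.93 + 204 + 55.33 = 305.3 mol.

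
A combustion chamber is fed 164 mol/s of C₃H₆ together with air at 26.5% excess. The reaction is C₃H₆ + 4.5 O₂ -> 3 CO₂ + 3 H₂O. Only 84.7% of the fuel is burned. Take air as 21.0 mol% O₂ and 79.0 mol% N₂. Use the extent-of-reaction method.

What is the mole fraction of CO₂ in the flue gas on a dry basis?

0.0978

Stoichiometric O₂ = 4.5 × 164 = 738 mol/s; O₂ fed = 738 × 1.265 = 933.6 mol/s.
N₂ fed = 933.6 × 79/21 = 3512 mol/s.
Fuel reacted = 0.847 × 164 → ξ = 138.9 mol/s.
Outlet (n = n₀ + ν ξ):
  C₃H₆: 164 − 1(138.9) = 25.09
  O₂: 933.6 − 4.5(138.9) = 308.5
  N₂: 3512 (inert)
  CO₂: 0 + 3(138.9) = 416.7
  H₂O: 0 + 3(138.9) = 416.7
Dry total = 4262 mol/s; y_CO₂ (dry) = 416.7 / 4262 = 0.09777.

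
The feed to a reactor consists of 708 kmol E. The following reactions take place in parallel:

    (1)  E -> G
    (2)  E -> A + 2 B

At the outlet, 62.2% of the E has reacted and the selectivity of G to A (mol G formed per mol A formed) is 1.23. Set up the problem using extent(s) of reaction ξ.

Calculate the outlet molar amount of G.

Conversion of E: E consumed = 0.622 × 708 = 440.4 kmol = 1ξ₁ + 1ξ₂.
Selectivity: 1ξ₁ / (1ξ₂) = 1.23 → ξ₁ = 1.23 ξ₂.
Substitute: (1·1.23 + 1) ξ₂ = 440.4 → ξ₂ = 197.5 kmol, ξ₁ = 242.9 kmol.
Outlet amounts (n = n₀ + Σ ν·ξ):
  E: 708 − 1(242.9) − 1(197.5) = 267.6
  G: 0 + 1(242.9) = 242.9
  A: 0 + 1(197.5) = 197.5
  B: 0 + 2(197.5) = 395

243 kmol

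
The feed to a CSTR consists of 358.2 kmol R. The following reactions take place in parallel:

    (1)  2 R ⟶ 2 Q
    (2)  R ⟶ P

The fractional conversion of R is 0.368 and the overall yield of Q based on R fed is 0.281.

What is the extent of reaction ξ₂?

Yield of Q: 2ξ₁ / 358.2 = 0.281 → ξ₁ = 50.33 kmol.
Conversion of R: 2ξ₁ + 1ξ₂ = 0.368 × 358.2 = 131.8 → ξ₂ = 31.16 kmol.
Outlet amounts (n = n₀ + Σ ν·ξ):
  R: 358.2 − 2(50.33) − 1(31.16) = 226.4
  Q: 0 + 2(50.33) = 100.7
  P: 0 + 1(31.16) = 31.16

ξ₂ = 31.2 kmol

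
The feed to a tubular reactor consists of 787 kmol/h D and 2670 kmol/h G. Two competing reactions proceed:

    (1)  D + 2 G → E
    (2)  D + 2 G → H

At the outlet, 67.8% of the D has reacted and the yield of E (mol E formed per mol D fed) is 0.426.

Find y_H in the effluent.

Yield of E: 1ξ₁ / 787 = 0.426 → ξ₁ = 335.3 kmol/h.
Conversion of D: 1ξ₁ + 1ξ₂ = 0.678 × 787 = 533.6 → ξ₂ = 198.3 kmol/h.
Outlet amounts (n = n₀ + Σ ν·ξ):
  D: 787 − 1(335.3) − 1(198.3) = 253.4
  G: 2670 − 2(335.3) − 2(198.3) = 1603
  E: 0 + 1(335.3) = 335.3
  H: 0 + 1(198.3) = 198.3
Total out = 2390 kmol/h; y_H = 198.3 / 2390 = 0.08299.

0.083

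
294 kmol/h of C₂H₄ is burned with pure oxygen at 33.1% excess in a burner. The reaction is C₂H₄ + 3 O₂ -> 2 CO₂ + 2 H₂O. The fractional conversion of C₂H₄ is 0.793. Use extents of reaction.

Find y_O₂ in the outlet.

0.323

Stoichiometric O₂ = 3 × 294 = 882 kmol/h; O₂ fed = 882 × 1.331 = 1174 kmol/h.
Fuel reacted = 0.793 × 294 → ξ = 233.1 kmol/h.
Outlet (n = n₀ + ν ξ):
  C₂H₄: 294 − 1(233.1) = 60.86
  O₂: 1174 − 3(233.1) = 474.5
  CO₂: 0 + 2(233.1) = 466.3
  H₂O: 0 + 2(233.1) = 466.3
Total out = 1468 kmol/h; y_O₂ = 474.5 / 1468 = 0.3233.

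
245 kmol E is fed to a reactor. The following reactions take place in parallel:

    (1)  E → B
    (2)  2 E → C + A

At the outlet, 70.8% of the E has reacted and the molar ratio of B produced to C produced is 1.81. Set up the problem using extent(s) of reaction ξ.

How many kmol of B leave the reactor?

82.4 kmol

Conversion of E: E consumed = 0.708 × 245 = 173.5 kmol = 1ξ₁ + 2ξ₂.
Selectivity: 1ξ₁ / (1ξ₂) = 1.81 → ξ₁ = 1.81 ξ₂.
Substitute: (1·1.81 + 2) ξ₂ = 173.5 → ξ₂ = 45.53 kmol, ξ₁ = 82.4 kmol.
Outlet amounts (n = n₀ + Σ ν·ξ):
  E: 245 − 1(82.4) − 2(45.53) = 71.54
  B: 0 + 1(82.4) = 82.4
  C: 0 + 1(45.53) = 45.53
  A: 0 + 1(45.53) = 45.53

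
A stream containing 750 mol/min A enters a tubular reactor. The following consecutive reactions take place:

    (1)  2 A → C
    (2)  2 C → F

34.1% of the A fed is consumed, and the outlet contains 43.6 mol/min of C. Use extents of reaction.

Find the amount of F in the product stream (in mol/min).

42.1 mol/min

Conversion of A: A consumed = 2ξ₁ = 0.341 × 750 → ξ₁ = 127.9 mol/min.
C balance: n_C = 0 + 1ξ₁ − 2ξ₂ = 43.6 → ξ₂ = (1·127.9 − 43.6)/2 = 42.14 mol/min.
Outlet amounts (n = n₀ + Σ ν·ξ):
  A: 750 − 2(127.9) = 494.2
  C: 0 + 1(127.9) − 2(42.14) = 43.6
  F: 0 + 1(42.14) = 42.14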